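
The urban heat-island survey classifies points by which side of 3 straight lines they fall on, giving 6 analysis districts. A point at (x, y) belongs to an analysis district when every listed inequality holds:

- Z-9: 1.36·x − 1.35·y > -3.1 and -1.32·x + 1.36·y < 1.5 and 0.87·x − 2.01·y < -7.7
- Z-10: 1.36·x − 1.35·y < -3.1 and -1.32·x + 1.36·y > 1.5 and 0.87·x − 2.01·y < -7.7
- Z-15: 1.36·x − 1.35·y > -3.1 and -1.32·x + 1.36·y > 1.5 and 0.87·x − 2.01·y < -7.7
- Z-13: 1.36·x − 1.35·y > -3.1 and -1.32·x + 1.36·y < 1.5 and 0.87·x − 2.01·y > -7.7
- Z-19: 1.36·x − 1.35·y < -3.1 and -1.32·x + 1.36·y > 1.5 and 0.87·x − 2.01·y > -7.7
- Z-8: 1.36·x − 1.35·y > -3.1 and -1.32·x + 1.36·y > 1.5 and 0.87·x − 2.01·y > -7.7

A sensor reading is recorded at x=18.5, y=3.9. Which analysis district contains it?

1.36·18.5 − 1.35·3.9 = 19.895, which is > -3.1
-1.32·18.5 + 1.36·3.9 = -19.116, which is < 1.5
0.87·18.5 − 2.01·3.9 = 8.256, which is > -7.7
This sign pattern matches Z-13.

Z-13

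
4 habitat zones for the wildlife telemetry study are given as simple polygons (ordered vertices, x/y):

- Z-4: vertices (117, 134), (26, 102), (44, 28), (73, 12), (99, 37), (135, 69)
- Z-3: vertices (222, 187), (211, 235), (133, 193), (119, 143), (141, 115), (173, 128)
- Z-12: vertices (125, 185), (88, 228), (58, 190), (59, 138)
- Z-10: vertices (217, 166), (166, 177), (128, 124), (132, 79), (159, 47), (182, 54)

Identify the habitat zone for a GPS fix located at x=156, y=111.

Z-10

Cast a ray rightward from (156, 111). For each polygon, the edges (by vertex number in listed order) whose endpoints lie on opposite sides of y = 111, where each meets that height, and whether that is right or left of the point:
Z-4: 1–2 at x≈51.6 (left), 6–1 at x≈123.4 (left) → 0 crossings.
Z-3: no edge straddles that height → 0 crossings.
Z-12: no edge straddles that height → 0 crossings.
Z-10: 3–4 at x≈129.2 (left), 6–1 at x≈199.8 (right) → 1 crossing.
Only Z-10 has an odd count, so the point is inside Z-10.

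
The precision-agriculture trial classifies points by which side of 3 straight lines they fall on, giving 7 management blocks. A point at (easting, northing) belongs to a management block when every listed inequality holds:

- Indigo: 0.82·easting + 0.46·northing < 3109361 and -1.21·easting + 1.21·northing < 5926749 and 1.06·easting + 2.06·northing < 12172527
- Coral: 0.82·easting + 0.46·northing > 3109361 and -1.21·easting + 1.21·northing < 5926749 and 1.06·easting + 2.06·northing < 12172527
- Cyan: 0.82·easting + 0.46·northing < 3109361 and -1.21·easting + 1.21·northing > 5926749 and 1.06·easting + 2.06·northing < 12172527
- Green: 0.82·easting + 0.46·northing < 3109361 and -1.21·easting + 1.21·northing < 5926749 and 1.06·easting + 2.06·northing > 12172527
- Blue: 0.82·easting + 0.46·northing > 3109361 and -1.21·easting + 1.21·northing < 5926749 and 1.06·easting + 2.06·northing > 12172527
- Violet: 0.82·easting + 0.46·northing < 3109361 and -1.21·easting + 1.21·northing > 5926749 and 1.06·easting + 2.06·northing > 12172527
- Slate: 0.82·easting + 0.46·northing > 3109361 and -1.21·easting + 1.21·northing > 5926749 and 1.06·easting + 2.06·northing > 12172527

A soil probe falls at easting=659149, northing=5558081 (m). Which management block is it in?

Cyan

0.82·659149 + 0.46·5558081 = 3097219.440, which is < 3109361
-1.21·659149 + 1.21·5558081 = 5927707.720, which is > 5926749
1.06·659149 + 2.06·5558081 = 12148344.800, which is < 12172527
This sign pattern matches Cyan.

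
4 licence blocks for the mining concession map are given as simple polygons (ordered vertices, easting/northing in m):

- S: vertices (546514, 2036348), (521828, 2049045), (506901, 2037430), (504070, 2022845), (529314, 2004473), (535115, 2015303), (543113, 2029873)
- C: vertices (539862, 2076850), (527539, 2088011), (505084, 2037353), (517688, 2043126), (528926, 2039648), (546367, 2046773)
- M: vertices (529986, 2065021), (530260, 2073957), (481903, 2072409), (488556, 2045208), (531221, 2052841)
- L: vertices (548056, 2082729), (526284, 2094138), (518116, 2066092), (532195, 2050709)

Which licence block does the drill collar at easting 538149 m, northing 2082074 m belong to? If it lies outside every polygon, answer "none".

L

Cast a ray rightward from (538149, 2082074). For each polygon, the edges (by vertex number in listed order) whose endpoints lie on opposite sides of northing = 2082074, where each meets that height, and whether that is right or left of the point:
S: no edge straddles that height → 0 crossings.
C: 1–2 at easting≈534094.1 (left), 2–3 at easting≈524907.3 (left) → 0 crossings.
M: no edge straddles that height → 0 crossings.
L: 2–3 at easting≈522770.5 (left), 4–1 at easting≈547731.5 (right) → 1 crossing.
Only L has an odd count, so the point is inside L.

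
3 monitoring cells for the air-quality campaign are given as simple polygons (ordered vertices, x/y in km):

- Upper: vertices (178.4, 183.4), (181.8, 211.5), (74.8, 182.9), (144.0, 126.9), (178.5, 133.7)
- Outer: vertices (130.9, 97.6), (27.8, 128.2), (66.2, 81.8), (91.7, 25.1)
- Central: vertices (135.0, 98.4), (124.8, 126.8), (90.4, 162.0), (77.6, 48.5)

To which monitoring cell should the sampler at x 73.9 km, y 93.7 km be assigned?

Cast a ray rightward from (73.9, 93.7). For each polygon, the edges (by vertex number in listed order) whose endpoints lie on opposite sides of y = 93.7, where each meets that height, and whether that is right or left of the point:
Upper: no edge straddles that height → 0 crossings.
Outer: 2–3 at x≈56.35 (left), 4–1 at x≈128.79 (right) → 1 crossing.
Central: 3–4 at x≈82.70 (right), 4–1 at x≈129.59 (right) → 2 crossings.
Only Outer has an odd count, so the point is inside Outer.

Outer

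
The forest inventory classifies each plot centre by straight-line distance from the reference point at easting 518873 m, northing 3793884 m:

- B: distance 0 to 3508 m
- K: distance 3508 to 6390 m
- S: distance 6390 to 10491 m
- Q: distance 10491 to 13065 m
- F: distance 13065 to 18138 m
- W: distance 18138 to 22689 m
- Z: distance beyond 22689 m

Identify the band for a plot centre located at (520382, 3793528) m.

Distance = √((520382−518873)² + (3793528−3793884)²) = √(2277081.000 + 126736.000) = 1550.425 m.
0 ≤ 1550.425 < 3508 → B.

B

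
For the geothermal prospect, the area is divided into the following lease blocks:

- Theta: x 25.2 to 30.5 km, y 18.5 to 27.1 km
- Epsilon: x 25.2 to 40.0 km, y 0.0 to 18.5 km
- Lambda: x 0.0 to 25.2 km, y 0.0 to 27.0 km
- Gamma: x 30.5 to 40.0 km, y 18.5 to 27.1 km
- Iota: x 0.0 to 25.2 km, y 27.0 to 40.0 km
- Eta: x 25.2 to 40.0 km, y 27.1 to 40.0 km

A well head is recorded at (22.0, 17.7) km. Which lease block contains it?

Lambda

The point has x = 22.0 and y = 17.7.
Only Lambda satisfies 0.0 ≤ x ≤ 25.2 and 0.0 ≤ y ≤ 27.0.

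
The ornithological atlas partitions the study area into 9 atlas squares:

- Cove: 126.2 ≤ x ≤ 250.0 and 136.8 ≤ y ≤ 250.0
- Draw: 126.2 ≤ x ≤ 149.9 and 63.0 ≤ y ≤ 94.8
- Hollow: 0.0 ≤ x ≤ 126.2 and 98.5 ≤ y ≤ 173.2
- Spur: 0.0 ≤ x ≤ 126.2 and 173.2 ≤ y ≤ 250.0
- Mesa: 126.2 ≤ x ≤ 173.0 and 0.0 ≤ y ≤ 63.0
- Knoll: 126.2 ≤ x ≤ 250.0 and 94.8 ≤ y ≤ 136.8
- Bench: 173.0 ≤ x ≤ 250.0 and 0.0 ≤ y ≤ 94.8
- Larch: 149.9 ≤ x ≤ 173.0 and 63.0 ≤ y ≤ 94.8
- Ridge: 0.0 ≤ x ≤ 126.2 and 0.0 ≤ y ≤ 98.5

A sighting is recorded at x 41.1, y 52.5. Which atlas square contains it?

The point has x = 41.1 and y = 52.5.
Only Ridge satisfies 0.0 ≤ x ≤ 126.2 and 0.0 ≤ y ≤ 98.5.

Ridge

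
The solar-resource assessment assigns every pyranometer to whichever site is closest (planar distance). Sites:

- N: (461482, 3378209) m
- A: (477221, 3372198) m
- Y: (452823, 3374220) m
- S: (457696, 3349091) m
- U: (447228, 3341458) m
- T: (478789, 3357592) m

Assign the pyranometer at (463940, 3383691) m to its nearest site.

N

Squared distances to each site:
N: 36094088.000; A: 308474010.000; Y: 213287530.000; S: 1236147536.000; U: 2062917233.000; T: 901650602.000.
Minimum at N.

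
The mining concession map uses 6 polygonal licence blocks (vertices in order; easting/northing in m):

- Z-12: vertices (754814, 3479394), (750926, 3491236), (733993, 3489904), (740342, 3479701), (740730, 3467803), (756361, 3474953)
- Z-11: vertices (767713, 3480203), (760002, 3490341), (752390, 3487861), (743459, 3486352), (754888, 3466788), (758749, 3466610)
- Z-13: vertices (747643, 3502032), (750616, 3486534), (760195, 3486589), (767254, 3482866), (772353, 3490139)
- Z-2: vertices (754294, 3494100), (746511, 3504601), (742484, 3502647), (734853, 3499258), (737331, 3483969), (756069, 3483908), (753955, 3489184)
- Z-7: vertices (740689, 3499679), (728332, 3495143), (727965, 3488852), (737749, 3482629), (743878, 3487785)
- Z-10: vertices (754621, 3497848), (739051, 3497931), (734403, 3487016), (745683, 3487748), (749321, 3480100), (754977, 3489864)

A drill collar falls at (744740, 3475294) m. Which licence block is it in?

Z-12

Cast a ray rightward from (744740, 3475294). For each polygon, the edges (by vertex number in listed order) whose endpoints lie on opposite sides of northing = 3475294, where each meets that height, and whether that is right or left of the point:
Z-12: 4–5 at easting≈740485.7 (left), 6–1 at easting≈756242.2 (right) → 1 crossing.
Z-11: 4–5 at easting≈749918.9 (right), 6–1 at easting≈764475.7 (right) → 2 crossings.
Z-13: no edge straddles that height → 0 crossings.
Z-2: no edge straddles that height → 0 crossings.
Z-7: no edge straddles that height → 0 crossings.
Z-10: no edge straddles that height → 0 crossings.
Only Z-12 has an odd count, so the point is inside Z-12.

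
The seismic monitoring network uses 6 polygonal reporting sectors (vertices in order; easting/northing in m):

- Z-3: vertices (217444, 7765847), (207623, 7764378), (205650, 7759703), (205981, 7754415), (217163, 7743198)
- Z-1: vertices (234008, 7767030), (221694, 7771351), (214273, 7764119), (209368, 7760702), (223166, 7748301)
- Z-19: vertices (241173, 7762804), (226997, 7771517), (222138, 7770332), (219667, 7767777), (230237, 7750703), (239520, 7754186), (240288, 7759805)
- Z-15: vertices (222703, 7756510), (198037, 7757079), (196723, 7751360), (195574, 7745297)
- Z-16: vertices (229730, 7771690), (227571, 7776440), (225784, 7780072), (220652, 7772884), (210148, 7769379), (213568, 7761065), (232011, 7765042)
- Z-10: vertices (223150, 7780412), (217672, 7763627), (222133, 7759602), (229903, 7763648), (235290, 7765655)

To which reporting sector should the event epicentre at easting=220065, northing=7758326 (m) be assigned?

Cast a ray rightward from (220065, 7758326). For each polygon, the edges (by vertex number in listed order) whose endpoints lie on opposite sides of northing = 7758326, where each meets that height, and whether that is right or left of the point:
Z-3: 3–4 at easting≈205736.2 (left), 5–1 at easting≈217350.7 (left) → 0 crossings.
Z-1: 4–5 at easting≈212011.7 (left), 5–1 at easting≈228969.4 (right) → 1 crossing.
Z-19: 4–5 at easting≈225517.8 (right), 6–7 at easting≈240085.9 (right) → 2 crossings.
Z-15: no edge straddles that height → 0 crossings.
Z-16: no edge straddles that height → 0 crossings.
Z-10: no edge straddles that height → 0 crossings.
Only Z-1 has an odd count, so the point is inside Z-1.

Z-1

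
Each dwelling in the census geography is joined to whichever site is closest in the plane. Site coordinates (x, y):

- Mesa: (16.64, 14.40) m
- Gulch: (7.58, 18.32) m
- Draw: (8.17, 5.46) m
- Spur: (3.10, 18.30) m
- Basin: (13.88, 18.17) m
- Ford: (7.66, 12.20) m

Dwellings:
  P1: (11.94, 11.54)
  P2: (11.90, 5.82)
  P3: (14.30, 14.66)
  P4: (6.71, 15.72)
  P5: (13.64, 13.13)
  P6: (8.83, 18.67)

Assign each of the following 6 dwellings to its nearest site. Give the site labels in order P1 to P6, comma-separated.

Ford, Draw, Mesa, Gulch, Mesa, Gulch

P1 → Ford (d²=18.75)
P2 → Draw (d²=14.04)
P3 → Mesa (d²=5.54)
P4 → Gulch (d²=7.52)
P5 → Mesa (d²=10.61)
P6 → Gulch (d²=1.69)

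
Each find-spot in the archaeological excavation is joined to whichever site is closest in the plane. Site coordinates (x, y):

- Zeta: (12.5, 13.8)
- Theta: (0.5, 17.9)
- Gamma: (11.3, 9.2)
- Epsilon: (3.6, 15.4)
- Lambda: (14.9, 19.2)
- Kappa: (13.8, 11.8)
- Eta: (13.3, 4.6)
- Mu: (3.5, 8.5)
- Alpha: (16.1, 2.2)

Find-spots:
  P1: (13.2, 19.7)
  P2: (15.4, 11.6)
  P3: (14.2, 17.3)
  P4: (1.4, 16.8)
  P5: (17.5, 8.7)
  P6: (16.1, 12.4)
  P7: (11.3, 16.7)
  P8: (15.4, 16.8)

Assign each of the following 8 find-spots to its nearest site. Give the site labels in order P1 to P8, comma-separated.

P1 → Lambda (d²=3.14)
P2 → Kappa (d²=2.60)
P3 → Lambda (d²=4.10)
P4 → Theta (d²=2.02)
P5 → Kappa (d²=23.30)
P6 → Kappa (d²=5.65)
P7 → Zeta (d²=9.85)
P8 → Lambda (d²=6.01)

Lambda, Kappa, Lambda, Theta, Kappa, Kappa, Zeta, Lambda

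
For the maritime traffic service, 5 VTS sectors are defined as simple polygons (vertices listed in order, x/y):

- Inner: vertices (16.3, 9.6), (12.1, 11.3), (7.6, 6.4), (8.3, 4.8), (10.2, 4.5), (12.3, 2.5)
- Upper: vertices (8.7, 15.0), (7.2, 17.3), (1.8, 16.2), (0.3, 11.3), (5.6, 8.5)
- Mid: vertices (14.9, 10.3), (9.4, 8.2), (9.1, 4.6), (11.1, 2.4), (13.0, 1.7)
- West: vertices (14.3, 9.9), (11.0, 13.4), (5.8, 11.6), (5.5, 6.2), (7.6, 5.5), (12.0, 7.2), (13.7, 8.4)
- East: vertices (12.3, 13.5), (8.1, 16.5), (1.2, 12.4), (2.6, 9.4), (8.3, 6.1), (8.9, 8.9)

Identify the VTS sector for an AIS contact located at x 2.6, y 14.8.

Cast a ray rightward from (2.6, 14.8). For each polygon, the edges (by vertex number in listed order) whose endpoints lie on opposite sides of y = 14.8, where each meets that height, and whether that is right or left of the point:
Inner: no edge straddles that height → 0 crossings.
Upper: 3–4 at x≈1.37 (left), 5–1 at x≈8.60 (right) → 1 crossing.
Mid: no edge straddles that height → 0 crossings.
West: no edge straddles that height → 0 crossings.
East: 1–2 at x≈10.48 (right), 2–3 at x≈5.24 (right) → 2 crossings.
Only Upper has an odd count, so the point is inside Upper.

Upper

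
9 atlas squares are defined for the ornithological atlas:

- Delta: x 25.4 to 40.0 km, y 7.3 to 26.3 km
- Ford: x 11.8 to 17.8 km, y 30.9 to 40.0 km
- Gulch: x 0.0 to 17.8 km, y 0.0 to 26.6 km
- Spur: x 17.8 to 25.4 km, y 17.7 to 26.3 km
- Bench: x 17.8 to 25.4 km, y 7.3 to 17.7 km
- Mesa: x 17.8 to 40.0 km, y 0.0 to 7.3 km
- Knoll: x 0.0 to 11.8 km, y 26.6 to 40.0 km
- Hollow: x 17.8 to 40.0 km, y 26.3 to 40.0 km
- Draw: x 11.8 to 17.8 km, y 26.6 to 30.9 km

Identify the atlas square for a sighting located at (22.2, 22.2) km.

The point has x = 22.2 and y = 22.2.
Only Spur satisfies 17.8 ≤ x ≤ 25.4 and 17.7 ≤ y ≤ 26.3.

Spur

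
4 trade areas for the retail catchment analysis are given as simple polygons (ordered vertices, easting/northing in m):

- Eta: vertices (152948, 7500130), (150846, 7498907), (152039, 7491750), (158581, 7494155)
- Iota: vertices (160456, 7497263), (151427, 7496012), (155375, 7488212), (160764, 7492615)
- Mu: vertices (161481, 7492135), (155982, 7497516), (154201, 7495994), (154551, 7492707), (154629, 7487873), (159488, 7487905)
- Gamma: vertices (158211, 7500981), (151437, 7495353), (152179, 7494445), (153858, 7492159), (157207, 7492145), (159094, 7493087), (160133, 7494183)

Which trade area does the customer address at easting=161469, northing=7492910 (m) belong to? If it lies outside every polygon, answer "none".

Cast a ray rightward from (161469, 7492910). For each polygon, the edges (by vertex number in listed order) whose endpoints lie on opposite sides of northing = 7492910, where each meets that height, and whether that is right or left of the point:
Eta: 2–3 at easting≈151845.6 (left), 3–4 at easting≈155194.4 (left) → 0 crossings.
Iota: 2–3 at easting≈152997.1 (left), 4–1 at easting≈160744.5 (left) → 0 crossings.
Mu: 1–2 at easting≈160689.0 (left), 3–4 at easting≈154529.4 (left) → 0 crossings.
Gamma: 3–4 at easting≈153306.4 (left), 5–6 at easting≈158739.4 (left) → 0 crossings.
All counts are even, so the point lies outside every listed polygon.

none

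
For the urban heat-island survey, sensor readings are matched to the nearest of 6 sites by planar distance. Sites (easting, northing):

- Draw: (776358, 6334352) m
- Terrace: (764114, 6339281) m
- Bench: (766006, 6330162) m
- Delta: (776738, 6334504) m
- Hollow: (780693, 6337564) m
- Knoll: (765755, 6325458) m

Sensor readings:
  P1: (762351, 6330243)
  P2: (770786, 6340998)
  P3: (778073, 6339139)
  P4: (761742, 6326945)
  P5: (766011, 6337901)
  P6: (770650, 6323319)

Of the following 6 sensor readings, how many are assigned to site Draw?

P1 → Bench
P2 → Terrace
P3 → Hollow
P4 → Knoll
P5 → Terrace
P6 → Knoll
0 of the 6 go to Draw.

0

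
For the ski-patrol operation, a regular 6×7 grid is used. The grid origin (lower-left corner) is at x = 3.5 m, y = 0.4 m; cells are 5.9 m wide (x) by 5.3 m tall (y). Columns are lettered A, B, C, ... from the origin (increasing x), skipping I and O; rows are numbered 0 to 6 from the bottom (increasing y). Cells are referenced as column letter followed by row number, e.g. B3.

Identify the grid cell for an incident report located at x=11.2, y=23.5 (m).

B4

Column index: ⌊(11.2 − 3.5) / 5.9⌋ = ⌊1.305⌋ = 1 → column B
Row offset from origin: ⌊(23.5 − 0.4) / 5.3⌋ = ⌊4.358⌋ = 4 → row 4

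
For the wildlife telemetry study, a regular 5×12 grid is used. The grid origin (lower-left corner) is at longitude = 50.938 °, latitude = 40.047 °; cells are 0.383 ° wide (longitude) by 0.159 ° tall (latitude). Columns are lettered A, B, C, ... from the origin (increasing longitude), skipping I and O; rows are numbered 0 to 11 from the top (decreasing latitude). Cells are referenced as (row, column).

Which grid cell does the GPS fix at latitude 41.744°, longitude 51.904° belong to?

(1, C)

Column index: ⌊(51.904 − 50.938) / 0.383⌋ = ⌊2.522⌋ = 2 → column C
Row offset from origin: ⌊(41.744 − 40.047) / 0.159⌋ = ⌊10.673⌋ = 10 → row 1 (counted from top)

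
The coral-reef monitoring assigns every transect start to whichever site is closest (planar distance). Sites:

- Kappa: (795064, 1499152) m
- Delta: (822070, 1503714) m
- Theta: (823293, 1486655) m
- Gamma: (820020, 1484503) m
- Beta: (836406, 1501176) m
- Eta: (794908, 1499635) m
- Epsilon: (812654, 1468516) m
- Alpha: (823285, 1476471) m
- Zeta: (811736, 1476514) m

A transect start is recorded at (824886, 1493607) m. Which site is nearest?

Squared distances to each site:
Kappa: 920098709.000; Delta: 110081305.000; Theta: 50867953.000; Gamma: 106560772.000; Beta: 190000161.000; Eta: 935017268.000; Epsilon: 779180105.000; Alpha: 296205697.000; Zeta: 465093149.000.
Minimum at Theta.

Theta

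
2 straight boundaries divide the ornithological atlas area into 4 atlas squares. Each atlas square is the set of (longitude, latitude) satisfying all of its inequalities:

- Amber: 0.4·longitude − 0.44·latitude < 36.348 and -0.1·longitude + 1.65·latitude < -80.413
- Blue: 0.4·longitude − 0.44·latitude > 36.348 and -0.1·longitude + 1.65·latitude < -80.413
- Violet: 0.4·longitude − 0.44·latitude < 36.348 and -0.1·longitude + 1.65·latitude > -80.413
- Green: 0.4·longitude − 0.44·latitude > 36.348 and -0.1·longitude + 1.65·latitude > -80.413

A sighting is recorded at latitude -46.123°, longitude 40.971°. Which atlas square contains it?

0.4·40.971 − 0.44·-46.123 = 36.683, which is > 36.348
-0.1·40.971 + 1.65·-46.123 = -80.200, which is > -80.413
This sign pattern matches Green.

Green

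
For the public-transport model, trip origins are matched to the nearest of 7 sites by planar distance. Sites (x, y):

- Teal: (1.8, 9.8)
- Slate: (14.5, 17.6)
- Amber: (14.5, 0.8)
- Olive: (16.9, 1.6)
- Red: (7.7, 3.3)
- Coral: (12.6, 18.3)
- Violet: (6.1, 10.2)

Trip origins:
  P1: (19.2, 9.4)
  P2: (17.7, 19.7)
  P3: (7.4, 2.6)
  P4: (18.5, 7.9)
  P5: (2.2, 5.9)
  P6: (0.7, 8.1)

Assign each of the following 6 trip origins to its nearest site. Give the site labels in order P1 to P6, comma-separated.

P1 → Olive (d²=66.13)
P2 → Slate (d²=14.65)
P3 → Red (d²=0.58)
P4 → Olive (d²=42.25)
P5 → Teal (d²=15.37)
P6 → Teal (d²=4.10)

Olive, Slate, Red, Olive, Teal, Teal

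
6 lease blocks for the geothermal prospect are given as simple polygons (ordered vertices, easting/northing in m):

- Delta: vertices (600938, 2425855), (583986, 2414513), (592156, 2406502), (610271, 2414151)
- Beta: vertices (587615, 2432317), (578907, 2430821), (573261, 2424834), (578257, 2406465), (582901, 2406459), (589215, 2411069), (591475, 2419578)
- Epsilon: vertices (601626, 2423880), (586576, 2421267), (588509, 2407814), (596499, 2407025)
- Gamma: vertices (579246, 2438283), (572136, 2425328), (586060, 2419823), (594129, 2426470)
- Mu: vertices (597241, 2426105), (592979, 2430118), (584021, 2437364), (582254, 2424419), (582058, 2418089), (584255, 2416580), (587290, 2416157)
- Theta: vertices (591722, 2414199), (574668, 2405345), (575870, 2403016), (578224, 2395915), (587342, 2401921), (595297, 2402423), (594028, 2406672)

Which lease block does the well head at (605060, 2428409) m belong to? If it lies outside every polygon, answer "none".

Cast a ray rightward from (605060, 2428409). For each polygon, the edges (by vertex number in listed order) whose endpoints lie on opposite sides of northing = 2428409, where each meets that height, and whether that is right or left of the point:
Delta: no edge straddles that height → 0 crossings.
Beta: 2–3 at easting≈576632.4 (left), 7–1 at easting≈588799.1 (left) → 0 crossings.
Epsilon: no edge straddles that height → 0 crossings.
Gamma: 1–2 at easting≈573826.9 (left), 4–1 at easting≈591686.1 (left) → 0 crossings.
Mu: 1–2 at easting≈594794.0 (left), 3–4 at easting≈582798.6 (left) → 0 crossings.
Theta: no edge straddles that height → 0 crossings.
All counts are even, so the point lies outside every listed polygon.

none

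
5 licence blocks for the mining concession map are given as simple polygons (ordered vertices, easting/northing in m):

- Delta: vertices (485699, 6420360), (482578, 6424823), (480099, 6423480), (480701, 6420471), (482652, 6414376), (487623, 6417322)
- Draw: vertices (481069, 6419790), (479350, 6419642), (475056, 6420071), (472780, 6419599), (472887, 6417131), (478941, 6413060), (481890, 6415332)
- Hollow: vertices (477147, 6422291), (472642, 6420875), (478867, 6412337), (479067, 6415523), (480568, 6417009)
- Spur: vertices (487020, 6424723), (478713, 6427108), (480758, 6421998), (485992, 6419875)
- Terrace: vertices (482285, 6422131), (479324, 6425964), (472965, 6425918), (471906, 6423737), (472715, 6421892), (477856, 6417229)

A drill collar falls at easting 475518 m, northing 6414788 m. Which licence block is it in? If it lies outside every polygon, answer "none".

Cast a ray rightward from (475518, 6414788). For each polygon, the edges (by vertex number in listed order) whose endpoints lie on opposite sides of northing = 6414788, where each meets that height, and whether that is right or left of the point:
Delta: 4–5 at easting≈482520.1 (right), 5–6 at easting≈483347.2 (right) → 2 crossings.
Draw: 5–6 at easting≈476371.3 (right), 6–7 at easting≈481183.9 (right) → 2 crossings.
Hollow: 2–3 at easting≈477080.0 (right), 3–4 at easting≈479020.9 (right) → 2 crossings.
Spur: no edge straddles that height → 0 crossings.
Terrace: no edge straddles that height → 0 crossings.
All counts are even, so the point lies outside every listed polygon.

none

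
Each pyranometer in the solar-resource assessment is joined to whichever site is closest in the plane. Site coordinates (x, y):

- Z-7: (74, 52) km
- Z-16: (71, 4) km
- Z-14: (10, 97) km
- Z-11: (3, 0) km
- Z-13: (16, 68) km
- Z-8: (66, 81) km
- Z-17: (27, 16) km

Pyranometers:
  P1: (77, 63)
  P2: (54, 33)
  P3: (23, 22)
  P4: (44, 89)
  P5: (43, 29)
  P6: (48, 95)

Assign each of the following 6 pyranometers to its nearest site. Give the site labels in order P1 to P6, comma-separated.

Z-7, Z-7, Z-17, Z-8, Z-17, Z-8

P1 → Z-7 (d²=130.00)
P2 → Z-7 (d²=761.00)
P3 → Z-17 (d²=52.00)
P4 → Z-8 (d²=548.00)
P5 → Z-17 (d²=425.00)
P6 → Z-8 (d²=520.00)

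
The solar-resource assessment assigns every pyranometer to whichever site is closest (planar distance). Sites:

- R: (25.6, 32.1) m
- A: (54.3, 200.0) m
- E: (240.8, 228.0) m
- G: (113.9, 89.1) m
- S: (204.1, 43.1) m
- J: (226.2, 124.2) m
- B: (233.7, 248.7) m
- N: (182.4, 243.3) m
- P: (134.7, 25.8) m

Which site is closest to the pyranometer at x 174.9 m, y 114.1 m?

J

Squared distances to each site:
R: 29014.490; A: 21923.170; E: 17316.020; G: 4346.000; S: 5893.640; J: 2733.700; B: 21574.600; N: 16748.890; P: 9412.930.
Minimum at J.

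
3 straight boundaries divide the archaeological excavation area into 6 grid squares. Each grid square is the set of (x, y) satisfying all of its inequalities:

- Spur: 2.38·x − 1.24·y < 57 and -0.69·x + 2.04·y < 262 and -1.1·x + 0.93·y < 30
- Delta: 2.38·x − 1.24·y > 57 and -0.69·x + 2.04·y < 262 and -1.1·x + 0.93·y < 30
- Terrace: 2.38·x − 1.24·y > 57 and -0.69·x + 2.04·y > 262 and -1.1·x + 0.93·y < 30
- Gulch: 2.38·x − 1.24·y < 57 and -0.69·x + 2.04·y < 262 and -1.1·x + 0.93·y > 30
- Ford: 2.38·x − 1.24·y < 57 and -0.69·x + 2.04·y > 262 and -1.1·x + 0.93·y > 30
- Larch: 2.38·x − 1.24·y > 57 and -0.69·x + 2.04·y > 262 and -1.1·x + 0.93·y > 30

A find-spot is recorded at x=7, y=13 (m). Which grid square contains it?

2.38·7 − 1.24·13 = 0.540, which is < 57
-0.69·7 + 2.04·13 = 21.690, which is < 262
-1.1·7 + 0.93·13 = 4.390, which is < 30
This sign pattern matches Spur.

Spur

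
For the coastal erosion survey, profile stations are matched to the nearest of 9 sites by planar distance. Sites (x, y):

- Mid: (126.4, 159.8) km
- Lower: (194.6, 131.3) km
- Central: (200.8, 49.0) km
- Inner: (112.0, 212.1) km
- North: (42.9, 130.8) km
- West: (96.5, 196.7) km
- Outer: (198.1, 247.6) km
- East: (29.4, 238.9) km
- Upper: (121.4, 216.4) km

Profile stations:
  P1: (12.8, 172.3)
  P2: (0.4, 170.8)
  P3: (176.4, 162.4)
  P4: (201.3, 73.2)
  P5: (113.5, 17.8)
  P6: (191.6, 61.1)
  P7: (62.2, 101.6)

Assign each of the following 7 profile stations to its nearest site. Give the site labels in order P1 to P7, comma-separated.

P1 → North (d²=2628.26)
P2 → North (d²=3406.25)
P3 → Lower (d²=1298.45)
P4 → Central (d²=585.89)
P5 → Central (d²=8594.73)
P6 → Central (d²=231.05)
P7 → North (d²=1225.13)

North, North, Lower, Central, Central, Central, North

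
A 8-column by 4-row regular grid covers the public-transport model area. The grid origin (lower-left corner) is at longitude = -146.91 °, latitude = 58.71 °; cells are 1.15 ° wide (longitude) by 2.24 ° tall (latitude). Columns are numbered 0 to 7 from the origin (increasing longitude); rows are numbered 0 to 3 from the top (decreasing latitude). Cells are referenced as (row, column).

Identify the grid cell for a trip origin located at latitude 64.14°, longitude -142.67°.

Column index: ⌊(-142.67 − -146.91) / 1.15⌋ = ⌊3.687⌋ = 3
Row offset from origin: ⌊(64.14 − 58.71) / 2.24⌋ = ⌊2.424⌋ = 2 → row 1 (counted from top)

(1, 3)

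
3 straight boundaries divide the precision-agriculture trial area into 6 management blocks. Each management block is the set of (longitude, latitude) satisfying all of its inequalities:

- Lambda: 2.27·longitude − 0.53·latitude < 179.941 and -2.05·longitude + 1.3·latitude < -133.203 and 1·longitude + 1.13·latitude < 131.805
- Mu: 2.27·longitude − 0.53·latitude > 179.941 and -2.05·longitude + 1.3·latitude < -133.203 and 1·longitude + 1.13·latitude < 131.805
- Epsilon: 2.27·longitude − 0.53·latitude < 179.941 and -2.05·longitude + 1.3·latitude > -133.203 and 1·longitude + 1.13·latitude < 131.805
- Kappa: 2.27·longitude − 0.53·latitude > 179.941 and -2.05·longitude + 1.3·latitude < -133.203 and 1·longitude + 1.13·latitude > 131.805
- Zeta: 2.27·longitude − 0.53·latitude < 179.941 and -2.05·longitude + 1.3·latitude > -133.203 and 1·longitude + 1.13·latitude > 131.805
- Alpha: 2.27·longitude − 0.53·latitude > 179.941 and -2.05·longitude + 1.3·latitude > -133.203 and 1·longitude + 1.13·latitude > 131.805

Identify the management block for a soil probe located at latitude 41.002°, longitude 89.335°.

2.27·89.335 − 0.53·41.002 = 181.059, which is > 179.941
-2.05·89.335 + 1.3·41.002 = -129.834, which is > -133.203
1·89.335 + 1.13·41.002 = 135.667, which is > 131.805
This sign pattern matches Alpha.

Alpha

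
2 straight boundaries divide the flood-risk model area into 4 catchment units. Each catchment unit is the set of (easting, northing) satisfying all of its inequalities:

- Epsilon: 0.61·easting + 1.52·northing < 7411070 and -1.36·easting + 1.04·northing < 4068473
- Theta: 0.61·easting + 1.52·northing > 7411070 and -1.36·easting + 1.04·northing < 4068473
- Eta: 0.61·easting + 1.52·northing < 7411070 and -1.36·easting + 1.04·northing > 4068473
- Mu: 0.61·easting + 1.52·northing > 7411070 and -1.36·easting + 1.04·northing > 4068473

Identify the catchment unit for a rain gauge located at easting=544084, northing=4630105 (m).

Eta

0.61·544084 + 1.52·4630105 = 7369650.840, which is < 7411070
-1.36·544084 + 1.04·4630105 = 4075354.960, which is > 4068473
This sign pattern matches Eta.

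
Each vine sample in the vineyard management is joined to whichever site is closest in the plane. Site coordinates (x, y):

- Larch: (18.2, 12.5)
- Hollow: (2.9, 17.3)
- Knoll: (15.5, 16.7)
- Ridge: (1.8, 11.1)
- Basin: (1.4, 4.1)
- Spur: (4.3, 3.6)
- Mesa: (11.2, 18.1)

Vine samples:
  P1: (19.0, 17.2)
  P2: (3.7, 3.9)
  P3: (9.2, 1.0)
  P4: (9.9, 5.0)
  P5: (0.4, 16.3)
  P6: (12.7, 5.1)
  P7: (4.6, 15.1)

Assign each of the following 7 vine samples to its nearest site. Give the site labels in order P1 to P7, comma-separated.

Knoll, Spur, Spur, Spur, Hollow, Spur, Hollow

P1 → Knoll (d²=12.50)
P2 → Spur (d²=0.45)
P3 → Spur (d²=30.77)
P4 → Spur (d²=33.32)
P5 → Hollow (d²=7.25)
P6 → Spur (d²=72.81)
P7 → Hollow (d²=7.73)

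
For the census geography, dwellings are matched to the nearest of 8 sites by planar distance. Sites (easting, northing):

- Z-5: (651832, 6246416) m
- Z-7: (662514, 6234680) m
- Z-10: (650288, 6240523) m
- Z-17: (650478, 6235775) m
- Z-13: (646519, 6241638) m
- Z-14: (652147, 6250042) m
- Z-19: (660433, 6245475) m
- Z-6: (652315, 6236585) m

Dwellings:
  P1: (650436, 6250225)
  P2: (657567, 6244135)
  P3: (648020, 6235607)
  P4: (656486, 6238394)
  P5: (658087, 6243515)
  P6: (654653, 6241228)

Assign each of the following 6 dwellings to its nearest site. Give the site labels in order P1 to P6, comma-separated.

P1 → Z-14 (d²=2961010.00)
P2 → Z-19 (d²=10009556.00)
P3 → Z-17 (d²=6069988.00)
P4 → Z-6 (d²=20669722.00)
P5 → Z-19 (d²=9345316.00)
P6 → Z-10 (d²=19550250.00)

Z-14, Z-19, Z-17, Z-6, Z-19, Z-10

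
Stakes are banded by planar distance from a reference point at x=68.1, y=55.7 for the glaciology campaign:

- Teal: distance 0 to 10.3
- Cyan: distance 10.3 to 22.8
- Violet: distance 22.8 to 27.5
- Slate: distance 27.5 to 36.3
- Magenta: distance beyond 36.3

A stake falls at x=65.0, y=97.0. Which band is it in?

Magenta

Distance = √((65.0−68.1)² + (97.0−55.7)²) = √(9.610 + 1705.690) = 41.416.
36.3 ≤ 41.416 < ∞ → Magenta.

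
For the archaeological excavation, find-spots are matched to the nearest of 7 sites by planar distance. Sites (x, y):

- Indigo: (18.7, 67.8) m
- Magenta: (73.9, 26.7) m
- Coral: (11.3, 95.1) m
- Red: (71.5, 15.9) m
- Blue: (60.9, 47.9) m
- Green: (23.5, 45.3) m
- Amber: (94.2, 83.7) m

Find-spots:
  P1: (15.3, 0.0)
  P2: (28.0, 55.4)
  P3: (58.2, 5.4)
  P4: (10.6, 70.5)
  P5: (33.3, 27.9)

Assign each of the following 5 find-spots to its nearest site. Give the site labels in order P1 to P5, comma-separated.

Green, Green, Red, Indigo, Green

P1 → Green (d²=2119.33)
P2 → Green (d²=122.26)
P3 → Red (d²=287.14)
P4 → Indigo (d²=72.90)
P5 → Green (d²=398.80)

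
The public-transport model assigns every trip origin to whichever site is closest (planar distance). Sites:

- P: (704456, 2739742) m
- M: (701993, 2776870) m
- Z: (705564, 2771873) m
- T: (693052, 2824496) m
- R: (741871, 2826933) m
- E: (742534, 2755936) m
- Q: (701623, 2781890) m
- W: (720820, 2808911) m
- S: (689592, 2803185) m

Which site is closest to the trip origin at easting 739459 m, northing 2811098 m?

R

Squared distances to each site:
P: 6316888745.000; M: 2575257140.000; Z: 2687471650.000; T: 2333116053.000; R: 256564969.000; E: 3052301869.000; Q: 2284670160.000; W: 352195290.000; S: 2549333258.000.
Minimum at R.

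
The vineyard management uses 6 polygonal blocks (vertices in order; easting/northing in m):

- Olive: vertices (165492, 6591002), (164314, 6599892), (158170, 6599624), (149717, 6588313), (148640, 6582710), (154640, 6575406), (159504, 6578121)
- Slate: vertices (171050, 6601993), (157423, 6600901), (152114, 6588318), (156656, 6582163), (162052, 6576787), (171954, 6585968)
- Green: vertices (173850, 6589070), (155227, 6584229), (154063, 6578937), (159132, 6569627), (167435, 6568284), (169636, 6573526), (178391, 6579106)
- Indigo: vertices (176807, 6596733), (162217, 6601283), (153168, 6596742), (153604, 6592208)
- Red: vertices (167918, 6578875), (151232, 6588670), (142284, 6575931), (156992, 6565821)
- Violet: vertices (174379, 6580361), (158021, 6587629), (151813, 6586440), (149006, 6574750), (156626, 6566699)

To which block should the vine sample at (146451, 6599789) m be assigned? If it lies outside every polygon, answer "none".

Cast a ray rightward from (146451, 6599789). For each polygon, the edges (by vertex number in listed order) whose endpoints lie on opposite sides of northing = 6599789, where each meets that height, and whether that is right or left of the point:
Olive: 1–2 at easting≈164327.6 (right), 2–3 at easting≈161952.7 (right) → 2 crossings.
Slate: 2–3 at easting≈156953.8 (right), 6–1 at easting≈171174.3 (right) → 2 crossings.
Green: no edge straddles that height → 0 crossings.
Indigo: 1–2 at easting≈167007.7 (right), 2–3 at easting≈159239.9 (right) → 2 crossings.
Red: no edge straddles that height → 0 crossings.
Violet: no edge straddles that height → 0 crossings.
All counts are even, so the point lies outside every listed polygon.

none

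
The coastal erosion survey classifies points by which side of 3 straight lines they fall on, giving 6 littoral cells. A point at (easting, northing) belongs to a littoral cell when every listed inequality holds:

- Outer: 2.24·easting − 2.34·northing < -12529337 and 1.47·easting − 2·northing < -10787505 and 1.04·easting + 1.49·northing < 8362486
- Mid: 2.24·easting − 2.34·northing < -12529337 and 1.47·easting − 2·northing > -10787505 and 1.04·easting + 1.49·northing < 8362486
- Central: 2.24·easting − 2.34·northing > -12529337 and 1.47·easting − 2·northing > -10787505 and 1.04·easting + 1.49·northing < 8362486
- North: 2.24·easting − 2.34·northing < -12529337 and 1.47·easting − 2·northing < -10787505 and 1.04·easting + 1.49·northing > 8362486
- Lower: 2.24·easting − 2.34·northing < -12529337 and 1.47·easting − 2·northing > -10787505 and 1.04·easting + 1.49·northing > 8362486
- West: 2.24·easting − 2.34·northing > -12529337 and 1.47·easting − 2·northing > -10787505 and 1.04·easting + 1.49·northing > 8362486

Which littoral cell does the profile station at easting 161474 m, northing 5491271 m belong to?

2.24·161474 − 2.34·5491271 = -12487872.380, which is > -12529337
1.47·161474 − 2·5491271 = -10745175.220, which is > -10787505
1.04·161474 + 1.49·5491271 = 8349926.750, which is < 8362486
This sign pattern matches Central.

Central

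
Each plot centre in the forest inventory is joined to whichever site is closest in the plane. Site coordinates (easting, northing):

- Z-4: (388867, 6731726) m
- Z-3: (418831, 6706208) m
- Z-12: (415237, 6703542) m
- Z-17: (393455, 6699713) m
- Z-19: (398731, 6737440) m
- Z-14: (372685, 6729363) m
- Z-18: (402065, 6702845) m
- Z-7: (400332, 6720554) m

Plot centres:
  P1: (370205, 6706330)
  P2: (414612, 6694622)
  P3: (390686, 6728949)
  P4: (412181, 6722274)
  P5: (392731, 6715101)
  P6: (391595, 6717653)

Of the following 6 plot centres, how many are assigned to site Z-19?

0

P1 → Z-14
P2 → Z-12
P3 → Z-4
P4 → Z-7
P5 → Z-7
P6 → Z-7
0 of the 6 go to Z-19.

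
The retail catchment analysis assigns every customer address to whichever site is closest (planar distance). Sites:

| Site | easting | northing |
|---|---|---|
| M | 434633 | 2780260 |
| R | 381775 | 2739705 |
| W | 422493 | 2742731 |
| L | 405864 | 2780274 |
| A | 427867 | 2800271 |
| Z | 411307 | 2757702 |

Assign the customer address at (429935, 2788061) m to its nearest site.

M

Squared distances to each site:
M: 82926805.000; R: 4657688336.000; W: 2110192264.000; L: 640050410.000; A: 153360724.000; Z: 1268671265.000.
Minimum at M.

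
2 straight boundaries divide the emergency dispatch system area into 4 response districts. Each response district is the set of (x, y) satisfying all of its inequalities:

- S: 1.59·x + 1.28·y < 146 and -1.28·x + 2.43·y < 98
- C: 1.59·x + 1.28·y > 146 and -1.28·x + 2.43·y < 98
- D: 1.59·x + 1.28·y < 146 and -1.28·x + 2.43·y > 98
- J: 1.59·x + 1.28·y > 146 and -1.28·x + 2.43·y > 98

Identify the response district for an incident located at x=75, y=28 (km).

C

1.59·75 + 1.28·28 = 155.090, which is > 146
-1.28·75 + 2.43·28 = -27.960, which is < 98
This sign pattern matches C.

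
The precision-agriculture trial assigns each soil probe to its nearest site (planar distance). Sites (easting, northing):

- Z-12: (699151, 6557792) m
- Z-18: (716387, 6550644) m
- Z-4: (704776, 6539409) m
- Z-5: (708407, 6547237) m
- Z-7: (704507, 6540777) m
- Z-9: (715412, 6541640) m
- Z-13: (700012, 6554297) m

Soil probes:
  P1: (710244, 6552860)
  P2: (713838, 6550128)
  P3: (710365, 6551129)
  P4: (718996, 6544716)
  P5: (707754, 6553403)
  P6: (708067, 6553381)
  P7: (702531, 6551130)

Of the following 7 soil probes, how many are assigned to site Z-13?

1

P1 → Z-5
P2 → Z-18
P3 → Z-5
P4 → Z-9
P5 → Z-5
P6 → Z-5
P7 → Z-13
1 of the 7 goes to Z-13.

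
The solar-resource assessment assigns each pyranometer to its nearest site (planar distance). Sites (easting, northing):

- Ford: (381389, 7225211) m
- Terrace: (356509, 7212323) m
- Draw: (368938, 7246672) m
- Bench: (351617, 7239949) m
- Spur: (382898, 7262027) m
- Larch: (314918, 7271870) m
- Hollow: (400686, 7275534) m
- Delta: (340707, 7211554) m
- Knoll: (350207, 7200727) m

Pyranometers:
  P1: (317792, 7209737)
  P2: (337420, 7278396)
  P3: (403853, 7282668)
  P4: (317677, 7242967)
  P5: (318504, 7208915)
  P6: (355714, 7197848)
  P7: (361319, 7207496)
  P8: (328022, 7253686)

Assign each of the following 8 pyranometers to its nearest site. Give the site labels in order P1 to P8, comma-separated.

Delta, Larch, Hollow, Larch, Delta, Knoll, Terrace, Larch

P1 → Delta (d²=528398714.00)
P2 → Larch (d²=548928680.00)
P3 → Hollow (d²=60923845.00)
P4 → Larch (d²=842995490.00)
P5 → Delta (d²=499937530.00)
P6 → Knoll (d²=38615690.00)
P7 → Terrace (d²=46436029.00)
P8 → Larch (d²=502372672.00)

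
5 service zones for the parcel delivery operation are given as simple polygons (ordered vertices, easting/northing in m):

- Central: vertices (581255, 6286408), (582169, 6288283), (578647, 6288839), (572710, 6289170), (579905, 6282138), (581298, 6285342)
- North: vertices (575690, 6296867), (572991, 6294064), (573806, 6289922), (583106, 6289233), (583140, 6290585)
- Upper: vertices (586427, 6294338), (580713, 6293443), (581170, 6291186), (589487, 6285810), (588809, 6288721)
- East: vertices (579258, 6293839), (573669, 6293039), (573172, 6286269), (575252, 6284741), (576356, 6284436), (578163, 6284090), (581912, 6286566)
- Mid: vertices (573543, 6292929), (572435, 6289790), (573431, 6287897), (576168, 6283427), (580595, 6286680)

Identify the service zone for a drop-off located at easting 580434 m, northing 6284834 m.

Cast a ray rightward from (580434, 6284834). For each polygon, the edges (by vertex number in listed order) whose endpoints lie on opposite sides of northing = 6284834, where each meets that height, and whether that is right or left of the point:
Central: 4–5 at easting≈577146.5 (left), 5–6 at easting≈581077.1 (right) → 1 crossing.
North: no edge straddles that height → 0 crossings.
Upper: no edge straddles that height → 0 crossings.
East: 3–4 at easting≈575125.4 (left), 6–7 at easting≈579289.5 (left) → 0 crossings.
Mid: 3–4 at easting≈575306.5 (left), 4–5 at easting≈578082.8 (left) → 0 crossings.
Only Central has an odd count, so the point is inside Central.

Central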